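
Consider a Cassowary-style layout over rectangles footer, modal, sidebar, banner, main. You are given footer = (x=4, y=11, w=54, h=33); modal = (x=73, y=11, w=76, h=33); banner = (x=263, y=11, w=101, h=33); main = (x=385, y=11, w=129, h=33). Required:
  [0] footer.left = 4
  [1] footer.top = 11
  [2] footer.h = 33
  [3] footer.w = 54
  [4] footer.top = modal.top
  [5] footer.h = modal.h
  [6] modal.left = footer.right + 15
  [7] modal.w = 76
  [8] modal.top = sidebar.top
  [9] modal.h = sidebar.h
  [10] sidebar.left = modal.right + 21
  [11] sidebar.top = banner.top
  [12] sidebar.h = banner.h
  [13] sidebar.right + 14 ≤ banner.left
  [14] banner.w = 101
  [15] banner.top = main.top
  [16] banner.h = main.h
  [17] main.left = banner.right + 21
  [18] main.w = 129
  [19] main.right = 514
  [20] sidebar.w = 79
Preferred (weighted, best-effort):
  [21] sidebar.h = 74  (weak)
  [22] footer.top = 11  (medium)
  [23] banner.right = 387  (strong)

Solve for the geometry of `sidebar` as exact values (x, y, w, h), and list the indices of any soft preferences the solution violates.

1. sidebar.y = 11  [modal.top = sidebar.top]
2. sidebar.h = 33  [modal.h = sidebar.h]
3. sidebar.x = 170  [sidebar.left = modal.right + 21]
4. sidebar.w = 79  [sidebar.w = 79]

sidebar = (x=170, y=11, w=79, h=33)
violated soft preferences: 21, 23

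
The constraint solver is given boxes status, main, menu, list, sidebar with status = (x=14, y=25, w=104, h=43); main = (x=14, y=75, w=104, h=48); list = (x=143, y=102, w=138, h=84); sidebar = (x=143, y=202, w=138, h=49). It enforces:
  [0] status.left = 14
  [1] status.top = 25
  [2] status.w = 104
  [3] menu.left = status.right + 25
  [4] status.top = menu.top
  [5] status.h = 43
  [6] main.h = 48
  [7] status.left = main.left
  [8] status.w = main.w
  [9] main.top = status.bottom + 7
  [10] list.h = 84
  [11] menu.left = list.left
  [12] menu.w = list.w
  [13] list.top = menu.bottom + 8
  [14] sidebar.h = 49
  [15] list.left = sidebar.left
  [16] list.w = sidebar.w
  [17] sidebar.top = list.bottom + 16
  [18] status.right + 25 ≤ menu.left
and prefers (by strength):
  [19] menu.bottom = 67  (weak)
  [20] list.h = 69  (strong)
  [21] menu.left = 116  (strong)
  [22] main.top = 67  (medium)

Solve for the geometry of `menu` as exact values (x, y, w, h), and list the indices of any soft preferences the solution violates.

menu = (x=143, y=25, w=138, h=69)
violated soft preferences: 19, 20, 21, 22

1. menu.x = 143  [menu.left = status.right + 25]
2. menu.y = 25  [status.top = menu.top]
3. menu.w = 138  [menu.w = list.w]
4. menu.h = 69  [list.top = menu.bottom + 8]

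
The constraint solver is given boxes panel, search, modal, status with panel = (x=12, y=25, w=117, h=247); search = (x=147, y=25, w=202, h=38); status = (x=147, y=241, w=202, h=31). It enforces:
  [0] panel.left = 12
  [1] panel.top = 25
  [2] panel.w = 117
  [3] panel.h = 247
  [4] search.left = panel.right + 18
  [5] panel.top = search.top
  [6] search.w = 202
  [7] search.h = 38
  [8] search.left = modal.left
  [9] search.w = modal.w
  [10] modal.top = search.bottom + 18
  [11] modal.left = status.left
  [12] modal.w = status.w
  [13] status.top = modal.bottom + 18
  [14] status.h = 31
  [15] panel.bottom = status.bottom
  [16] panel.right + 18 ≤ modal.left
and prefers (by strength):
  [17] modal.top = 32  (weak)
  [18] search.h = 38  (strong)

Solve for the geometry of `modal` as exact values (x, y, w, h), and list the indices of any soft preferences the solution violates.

modal = (x=147, y=81, w=202, h=142)
violated soft preferences: 17

1. modal.x = 147  [search.left = modal.left]
2. modal.w = 202  [search.w = modal.w]
3. modal.y = 81  [modal.top = search.bottom + 18]
4. modal.h = 142  [status.top = modal.bottom + 18]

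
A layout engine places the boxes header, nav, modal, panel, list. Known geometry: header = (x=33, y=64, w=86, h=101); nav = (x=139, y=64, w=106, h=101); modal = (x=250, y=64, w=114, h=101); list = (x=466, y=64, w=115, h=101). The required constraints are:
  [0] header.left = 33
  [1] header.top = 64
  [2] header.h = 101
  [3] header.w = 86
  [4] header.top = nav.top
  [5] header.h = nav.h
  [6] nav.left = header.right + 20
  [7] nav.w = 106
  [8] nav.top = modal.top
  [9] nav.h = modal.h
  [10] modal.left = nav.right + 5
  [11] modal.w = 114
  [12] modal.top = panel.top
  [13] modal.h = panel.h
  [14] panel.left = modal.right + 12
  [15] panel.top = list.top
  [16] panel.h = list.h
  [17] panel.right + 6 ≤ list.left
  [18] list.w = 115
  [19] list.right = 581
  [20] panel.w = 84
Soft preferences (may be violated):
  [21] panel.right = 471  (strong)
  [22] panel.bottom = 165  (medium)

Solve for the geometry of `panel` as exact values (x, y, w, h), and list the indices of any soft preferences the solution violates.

panel = (x=376, y=64, w=84, h=101)
violated soft preferences: 21

1. panel.y = 64  [modal.top = panel.top]
2. panel.h = 101  [modal.h = panel.h]
3. panel.x = 376  [panel.left = modal.right + 12]
4. panel.w = 84  [panel.w = 84]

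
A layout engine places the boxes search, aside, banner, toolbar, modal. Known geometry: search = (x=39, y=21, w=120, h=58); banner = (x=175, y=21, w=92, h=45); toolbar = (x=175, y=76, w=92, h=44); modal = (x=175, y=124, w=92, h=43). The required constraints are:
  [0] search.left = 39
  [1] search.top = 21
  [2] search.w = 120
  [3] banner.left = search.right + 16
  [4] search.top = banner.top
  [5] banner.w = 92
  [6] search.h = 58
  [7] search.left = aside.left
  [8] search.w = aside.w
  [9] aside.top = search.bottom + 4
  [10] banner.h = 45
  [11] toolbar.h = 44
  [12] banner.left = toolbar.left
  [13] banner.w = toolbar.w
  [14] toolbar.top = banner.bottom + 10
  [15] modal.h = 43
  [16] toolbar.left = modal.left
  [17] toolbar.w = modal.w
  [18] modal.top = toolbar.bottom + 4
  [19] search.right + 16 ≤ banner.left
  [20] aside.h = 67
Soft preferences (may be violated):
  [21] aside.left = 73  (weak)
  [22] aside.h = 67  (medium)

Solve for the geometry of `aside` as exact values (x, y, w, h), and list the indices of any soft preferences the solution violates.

aside = (x=39, y=83, w=120, h=67)
violated soft preferences: 21

1. aside.x = 39  [search.left = aside.left]
2. aside.w = 120  [search.w = aside.w]
3. aside.y = 83  [aside.top = search.bottom + 4]
4. aside.h = 67  [aside.h = 67]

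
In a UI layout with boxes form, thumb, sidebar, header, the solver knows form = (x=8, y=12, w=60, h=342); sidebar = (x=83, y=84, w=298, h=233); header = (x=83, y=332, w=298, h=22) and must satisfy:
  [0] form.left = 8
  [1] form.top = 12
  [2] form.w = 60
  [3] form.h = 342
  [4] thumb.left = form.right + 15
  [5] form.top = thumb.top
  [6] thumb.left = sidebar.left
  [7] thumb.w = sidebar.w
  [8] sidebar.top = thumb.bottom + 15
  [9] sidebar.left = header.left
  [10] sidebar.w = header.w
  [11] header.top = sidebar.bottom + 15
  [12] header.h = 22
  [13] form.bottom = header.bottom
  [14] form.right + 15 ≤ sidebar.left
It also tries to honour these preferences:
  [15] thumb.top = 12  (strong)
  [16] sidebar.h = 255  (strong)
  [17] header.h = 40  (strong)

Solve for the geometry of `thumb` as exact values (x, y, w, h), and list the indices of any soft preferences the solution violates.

1. thumb.x = 83  [thumb.left = form.right + 15]
2. thumb.y = 12  [form.top = thumb.top]
3. thumb.w = 298  [thumb.w = sidebar.w]
4. thumb.h = 57  [sidebar.top = thumb.bottom + 15]

thumb = (x=83, y=12, w=298, h=57)
violated soft preferences: 16, 17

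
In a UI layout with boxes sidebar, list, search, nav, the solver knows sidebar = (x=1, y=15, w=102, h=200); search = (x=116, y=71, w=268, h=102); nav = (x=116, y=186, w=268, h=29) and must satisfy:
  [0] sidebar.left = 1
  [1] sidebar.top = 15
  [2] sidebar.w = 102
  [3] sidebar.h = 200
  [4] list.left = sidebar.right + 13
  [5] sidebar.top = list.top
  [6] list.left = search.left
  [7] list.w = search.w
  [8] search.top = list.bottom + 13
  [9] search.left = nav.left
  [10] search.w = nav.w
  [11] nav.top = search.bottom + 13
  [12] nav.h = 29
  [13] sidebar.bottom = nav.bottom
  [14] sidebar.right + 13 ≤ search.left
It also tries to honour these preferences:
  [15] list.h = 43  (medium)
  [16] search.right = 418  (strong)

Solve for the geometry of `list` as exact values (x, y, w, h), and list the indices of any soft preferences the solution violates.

1. list.x = 116  [list.left = sidebar.right + 13]
2. list.y = 15  [sidebar.top = list.top]
3. list.w = 268  [list.w = search.w]
4. list.h = 43  [search.top = list.bottom + 13]

list = (x=116, y=15, w=268, h=43)
violated soft preferences: 16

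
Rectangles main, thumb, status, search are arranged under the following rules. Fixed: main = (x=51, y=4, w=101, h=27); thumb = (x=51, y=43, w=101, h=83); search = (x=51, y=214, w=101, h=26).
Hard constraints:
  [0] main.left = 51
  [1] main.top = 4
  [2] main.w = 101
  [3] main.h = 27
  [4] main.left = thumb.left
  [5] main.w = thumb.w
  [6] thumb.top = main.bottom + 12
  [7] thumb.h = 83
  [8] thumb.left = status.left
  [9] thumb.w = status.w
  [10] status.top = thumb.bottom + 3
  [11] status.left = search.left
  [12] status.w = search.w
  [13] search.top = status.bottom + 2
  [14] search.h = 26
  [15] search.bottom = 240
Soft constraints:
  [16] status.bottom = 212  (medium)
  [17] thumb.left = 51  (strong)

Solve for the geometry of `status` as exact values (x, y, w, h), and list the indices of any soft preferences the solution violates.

1. status.x = 51  [thumb.left = status.left]
2. status.w = 101  [thumb.w = status.w]
3. status.y = 129  [status.top = thumb.bottom + 3]
4. status.h = 83  [search.top = status.bottom + 2]

status = (x=51, y=129, w=101, h=83)
violated soft preferences: none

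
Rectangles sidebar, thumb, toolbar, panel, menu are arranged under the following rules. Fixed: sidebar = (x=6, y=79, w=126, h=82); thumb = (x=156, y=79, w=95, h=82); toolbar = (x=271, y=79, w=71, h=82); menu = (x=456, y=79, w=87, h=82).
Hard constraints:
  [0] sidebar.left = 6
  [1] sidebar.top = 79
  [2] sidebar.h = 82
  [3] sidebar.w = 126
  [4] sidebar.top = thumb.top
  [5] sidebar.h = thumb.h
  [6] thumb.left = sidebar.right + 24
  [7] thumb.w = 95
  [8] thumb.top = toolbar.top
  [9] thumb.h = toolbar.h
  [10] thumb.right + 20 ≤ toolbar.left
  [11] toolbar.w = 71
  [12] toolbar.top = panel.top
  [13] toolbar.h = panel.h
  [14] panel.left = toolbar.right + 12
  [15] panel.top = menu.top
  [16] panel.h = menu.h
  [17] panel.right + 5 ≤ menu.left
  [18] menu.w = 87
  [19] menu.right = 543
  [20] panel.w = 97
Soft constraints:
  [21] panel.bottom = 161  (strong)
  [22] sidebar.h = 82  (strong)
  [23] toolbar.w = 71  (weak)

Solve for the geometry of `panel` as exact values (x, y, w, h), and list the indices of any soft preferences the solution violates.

1. panel.y = 79  [toolbar.top = panel.top]
2. panel.h = 82  [toolbar.h = panel.h]
3. panel.x = 354  [panel.left = toolbar.right + 12]
4. panel.w = 97  [panel.w = 97]

panel = (x=354, y=79, w=97, h=82)
violated soft preferences: none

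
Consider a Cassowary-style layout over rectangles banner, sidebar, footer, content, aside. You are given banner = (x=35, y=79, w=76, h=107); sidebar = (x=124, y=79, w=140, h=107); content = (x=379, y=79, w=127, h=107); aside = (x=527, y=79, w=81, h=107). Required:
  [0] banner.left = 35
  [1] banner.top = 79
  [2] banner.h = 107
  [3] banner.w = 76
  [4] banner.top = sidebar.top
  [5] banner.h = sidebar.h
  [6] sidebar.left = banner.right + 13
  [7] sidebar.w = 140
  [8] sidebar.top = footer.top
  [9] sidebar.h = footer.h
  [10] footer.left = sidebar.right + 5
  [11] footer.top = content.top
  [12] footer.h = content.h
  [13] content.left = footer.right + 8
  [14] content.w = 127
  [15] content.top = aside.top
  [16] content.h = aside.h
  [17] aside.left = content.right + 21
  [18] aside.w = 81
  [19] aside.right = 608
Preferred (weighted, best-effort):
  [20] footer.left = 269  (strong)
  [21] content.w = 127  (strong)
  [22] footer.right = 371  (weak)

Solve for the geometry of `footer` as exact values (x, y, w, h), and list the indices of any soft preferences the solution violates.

footer = (x=269, y=79, w=102, h=107)
violated soft preferences: none

1. footer.y = 79  [sidebar.top = footer.top]
2. footer.h = 107  [sidebar.h = footer.h]
3. footer.x = 269  [footer.left = sidebar.right + 5]
4. footer.w = 102  [content.left = footer.right + 8]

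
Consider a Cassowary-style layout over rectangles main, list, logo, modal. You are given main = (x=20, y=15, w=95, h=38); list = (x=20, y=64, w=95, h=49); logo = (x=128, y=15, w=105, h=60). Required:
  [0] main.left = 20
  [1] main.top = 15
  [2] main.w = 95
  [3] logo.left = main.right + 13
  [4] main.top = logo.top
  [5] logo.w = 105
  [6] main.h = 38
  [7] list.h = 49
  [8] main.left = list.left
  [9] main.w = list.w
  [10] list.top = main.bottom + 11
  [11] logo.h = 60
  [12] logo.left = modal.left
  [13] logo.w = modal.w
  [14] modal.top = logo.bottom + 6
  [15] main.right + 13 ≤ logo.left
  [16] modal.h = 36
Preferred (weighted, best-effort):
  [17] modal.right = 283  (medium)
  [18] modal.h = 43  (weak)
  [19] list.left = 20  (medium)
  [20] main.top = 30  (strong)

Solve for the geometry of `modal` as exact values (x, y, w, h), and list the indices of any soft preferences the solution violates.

modal = (x=128, y=81, w=105, h=36)
violated soft preferences: 17, 18, 20

1. modal.x = 128  [logo.left = modal.left]
2. modal.w = 105  [logo.w = modal.w]
3. modal.y = 81  [modal.top = logo.bottom + 6]
4. modal.h = 36  [modal.h = 36]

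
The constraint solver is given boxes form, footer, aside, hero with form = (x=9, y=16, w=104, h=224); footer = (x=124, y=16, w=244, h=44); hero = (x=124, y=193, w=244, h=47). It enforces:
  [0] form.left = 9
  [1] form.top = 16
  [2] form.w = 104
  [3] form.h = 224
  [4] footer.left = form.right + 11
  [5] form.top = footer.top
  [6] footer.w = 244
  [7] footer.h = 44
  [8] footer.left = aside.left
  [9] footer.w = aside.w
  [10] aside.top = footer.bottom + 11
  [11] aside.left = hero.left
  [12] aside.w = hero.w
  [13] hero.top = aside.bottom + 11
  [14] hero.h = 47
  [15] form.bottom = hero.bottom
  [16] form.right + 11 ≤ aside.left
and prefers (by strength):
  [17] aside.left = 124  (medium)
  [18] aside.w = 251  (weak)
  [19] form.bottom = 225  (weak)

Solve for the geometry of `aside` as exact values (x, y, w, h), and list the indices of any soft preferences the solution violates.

1. aside.x = 124  [footer.left = aside.left]
2. aside.w = 244  [footer.w = aside.w]
3. aside.y = 71  [aside.top = footer.bottom + 11]
4. aside.h = 111  [hero.top = aside.bottom + 11]

aside = (x=124, y=71, w=244, h=111)
violated soft preferences: 18, 19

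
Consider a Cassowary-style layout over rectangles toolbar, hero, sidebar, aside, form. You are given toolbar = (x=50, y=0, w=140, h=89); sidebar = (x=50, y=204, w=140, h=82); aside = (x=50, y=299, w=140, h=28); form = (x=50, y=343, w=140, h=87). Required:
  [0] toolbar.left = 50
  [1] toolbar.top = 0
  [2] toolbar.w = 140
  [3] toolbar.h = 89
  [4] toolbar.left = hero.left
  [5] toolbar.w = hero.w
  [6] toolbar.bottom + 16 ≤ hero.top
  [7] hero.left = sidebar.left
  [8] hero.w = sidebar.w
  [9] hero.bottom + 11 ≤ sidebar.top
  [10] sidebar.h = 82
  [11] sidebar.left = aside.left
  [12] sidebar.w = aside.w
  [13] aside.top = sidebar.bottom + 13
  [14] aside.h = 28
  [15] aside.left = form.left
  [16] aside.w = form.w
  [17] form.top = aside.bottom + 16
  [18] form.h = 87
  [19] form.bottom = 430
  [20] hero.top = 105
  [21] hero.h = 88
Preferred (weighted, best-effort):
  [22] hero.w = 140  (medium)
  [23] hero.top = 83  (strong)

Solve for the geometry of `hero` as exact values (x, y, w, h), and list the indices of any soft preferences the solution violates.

hero = (x=50, y=105, w=140, h=88)
violated soft preferences: 23

1. hero.x = 50  [toolbar.left = hero.left]
2. hero.w = 140  [toolbar.w = hero.w]
3. hero.y = 105  [hero.top = 105]
4. hero.h = 88  [hero.h = 88]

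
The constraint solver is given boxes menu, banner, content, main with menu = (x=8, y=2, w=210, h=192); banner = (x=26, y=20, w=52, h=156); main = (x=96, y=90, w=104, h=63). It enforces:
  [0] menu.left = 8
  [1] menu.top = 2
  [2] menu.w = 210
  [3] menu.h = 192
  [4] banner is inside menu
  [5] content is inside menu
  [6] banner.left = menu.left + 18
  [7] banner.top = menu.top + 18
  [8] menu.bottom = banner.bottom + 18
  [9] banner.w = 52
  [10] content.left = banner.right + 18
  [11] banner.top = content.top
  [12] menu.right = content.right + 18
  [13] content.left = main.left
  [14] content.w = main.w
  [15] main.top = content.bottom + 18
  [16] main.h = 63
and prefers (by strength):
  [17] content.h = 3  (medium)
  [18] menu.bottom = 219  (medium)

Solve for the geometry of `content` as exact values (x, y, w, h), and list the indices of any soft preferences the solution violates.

1. content.x = 96  [content.left = banner.right + 18]
2. content.y = 20  [banner.top = content.top]
3. content.w = 104  [menu.right = content.right + 18]
4. content.h = 52  [main.top = content.bottom + 18]

content = (x=96, y=20, w=104, h=52)
violated soft preferences: 17, 18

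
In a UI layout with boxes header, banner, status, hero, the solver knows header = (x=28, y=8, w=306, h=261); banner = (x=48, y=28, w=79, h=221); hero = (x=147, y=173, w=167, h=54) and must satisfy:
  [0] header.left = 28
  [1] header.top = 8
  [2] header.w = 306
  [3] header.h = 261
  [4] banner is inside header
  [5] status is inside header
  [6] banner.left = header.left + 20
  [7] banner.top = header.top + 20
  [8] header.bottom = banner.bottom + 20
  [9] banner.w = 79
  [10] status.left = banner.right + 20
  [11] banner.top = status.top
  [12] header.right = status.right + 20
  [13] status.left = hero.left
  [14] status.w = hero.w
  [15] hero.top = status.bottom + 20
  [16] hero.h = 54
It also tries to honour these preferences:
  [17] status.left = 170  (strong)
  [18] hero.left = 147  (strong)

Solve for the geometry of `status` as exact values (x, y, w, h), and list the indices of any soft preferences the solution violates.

status = (x=147, y=28, w=167, h=125)
violated soft preferences: 17

1. status.x = 147  [status.left = banner.right + 20]
2. status.y = 28  [banner.top = status.top]
3. status.w = 167  [header.right = status.right + 20]
4. status.h = 125  [hero.top = status.bottom + 20]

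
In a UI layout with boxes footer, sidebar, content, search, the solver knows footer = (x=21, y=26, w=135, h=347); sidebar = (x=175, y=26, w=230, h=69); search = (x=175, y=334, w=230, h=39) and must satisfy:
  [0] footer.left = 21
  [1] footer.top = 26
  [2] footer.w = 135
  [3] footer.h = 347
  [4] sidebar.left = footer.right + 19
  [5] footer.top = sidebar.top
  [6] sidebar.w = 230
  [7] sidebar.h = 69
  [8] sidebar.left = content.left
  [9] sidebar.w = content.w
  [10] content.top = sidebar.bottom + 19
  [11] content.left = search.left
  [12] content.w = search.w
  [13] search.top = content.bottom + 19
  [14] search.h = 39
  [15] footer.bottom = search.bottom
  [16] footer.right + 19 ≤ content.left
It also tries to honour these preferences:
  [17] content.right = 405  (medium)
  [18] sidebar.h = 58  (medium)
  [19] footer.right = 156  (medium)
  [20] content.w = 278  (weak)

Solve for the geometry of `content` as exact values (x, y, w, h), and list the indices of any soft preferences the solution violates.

1. content.x = 175  [sidebar.left = content.left]
2. content.w = 230  [sidebar.w = content.w]
3. content.y = 114  [content.top = sidebar.bottom + 19]
4. content.h = 201  [search.top = content.bottom + 19]

content = (x=175, y=114, w=230, h=201)
violated soft preferences: 18, 20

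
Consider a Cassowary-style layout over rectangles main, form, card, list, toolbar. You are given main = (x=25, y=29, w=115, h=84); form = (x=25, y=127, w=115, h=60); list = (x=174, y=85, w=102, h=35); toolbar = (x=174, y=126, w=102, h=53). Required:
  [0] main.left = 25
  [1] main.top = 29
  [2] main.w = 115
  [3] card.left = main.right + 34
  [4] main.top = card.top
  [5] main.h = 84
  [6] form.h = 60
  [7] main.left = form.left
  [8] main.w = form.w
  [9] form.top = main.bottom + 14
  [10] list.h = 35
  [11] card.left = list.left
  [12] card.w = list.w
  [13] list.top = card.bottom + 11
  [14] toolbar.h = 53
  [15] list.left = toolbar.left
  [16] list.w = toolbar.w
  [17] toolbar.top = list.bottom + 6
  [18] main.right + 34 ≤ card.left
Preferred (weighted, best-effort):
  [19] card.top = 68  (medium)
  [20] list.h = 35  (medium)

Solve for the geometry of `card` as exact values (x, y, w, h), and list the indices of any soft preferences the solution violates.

card = (x=174, y=29, w=102, h=45)
violated soft preferences: 19

1. card.x = 174  [card.left = main.right + 34]
2. card.y = 29  [main.top = card.top]
3. card.w = 102  [card.w = list.w]
4. card.h = 45  [list.top = card.bottom + 11]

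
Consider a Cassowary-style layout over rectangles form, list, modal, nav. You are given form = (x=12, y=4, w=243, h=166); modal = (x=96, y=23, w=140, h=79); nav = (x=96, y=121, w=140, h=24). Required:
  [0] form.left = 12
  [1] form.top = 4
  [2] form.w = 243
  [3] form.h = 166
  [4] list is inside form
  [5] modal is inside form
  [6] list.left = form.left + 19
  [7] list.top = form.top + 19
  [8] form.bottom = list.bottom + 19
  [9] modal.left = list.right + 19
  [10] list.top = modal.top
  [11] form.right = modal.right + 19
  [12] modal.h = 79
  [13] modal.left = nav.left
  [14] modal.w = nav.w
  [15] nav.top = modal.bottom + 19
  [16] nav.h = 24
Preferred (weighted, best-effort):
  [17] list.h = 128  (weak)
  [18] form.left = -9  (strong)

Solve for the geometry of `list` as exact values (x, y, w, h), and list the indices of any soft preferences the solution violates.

1. list.x = 31  [list.left = form.left + 19]
2. list.y = 23  [list.top = form.top + 19]
3. list.h = 128  [form.bottom = list.bottom + 19]
4. list.w = 46  [modal.left = list.right + 19]

list = (x=31, y=23, w=46, h=128)
violated soft preferences: 18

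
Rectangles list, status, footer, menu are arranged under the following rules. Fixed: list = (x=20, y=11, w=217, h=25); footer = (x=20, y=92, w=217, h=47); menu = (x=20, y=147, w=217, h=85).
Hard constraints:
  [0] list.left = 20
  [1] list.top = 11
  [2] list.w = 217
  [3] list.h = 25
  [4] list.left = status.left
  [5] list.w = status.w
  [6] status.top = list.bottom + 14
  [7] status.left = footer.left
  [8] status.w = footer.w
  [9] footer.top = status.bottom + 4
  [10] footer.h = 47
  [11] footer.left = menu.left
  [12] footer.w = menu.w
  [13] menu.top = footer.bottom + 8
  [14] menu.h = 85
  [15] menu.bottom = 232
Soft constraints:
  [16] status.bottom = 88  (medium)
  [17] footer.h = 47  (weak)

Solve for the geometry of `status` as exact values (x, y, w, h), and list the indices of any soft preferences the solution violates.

1. status.x = 20  [list.left = status.left]
2. status.w = 217  [list.w = status.w]
3. status.y = 50  [status.top = list.bottom + 14]
4. status.h = 38  [footer.top = status.bottom + 4]

status = (x=20, y=50, w=217, h=38)
violated soft preferences: none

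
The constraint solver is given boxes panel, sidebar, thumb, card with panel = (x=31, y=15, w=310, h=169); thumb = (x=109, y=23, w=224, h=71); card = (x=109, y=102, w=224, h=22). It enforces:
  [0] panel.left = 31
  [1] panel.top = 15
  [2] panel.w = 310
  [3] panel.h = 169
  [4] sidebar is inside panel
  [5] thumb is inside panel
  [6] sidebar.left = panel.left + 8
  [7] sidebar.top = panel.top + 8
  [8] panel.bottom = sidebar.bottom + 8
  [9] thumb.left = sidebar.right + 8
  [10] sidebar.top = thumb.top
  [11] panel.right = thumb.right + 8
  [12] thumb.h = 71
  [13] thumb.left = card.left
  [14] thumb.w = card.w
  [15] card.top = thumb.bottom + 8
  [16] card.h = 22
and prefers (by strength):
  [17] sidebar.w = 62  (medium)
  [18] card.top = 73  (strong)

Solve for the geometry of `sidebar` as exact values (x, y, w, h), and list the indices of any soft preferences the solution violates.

1. sidebar.x = 39  [sidebar.left = panel.left + 8]
2. sidebar.y = 23  [sidebar.top = panel.top + 8]
3. sidebar.h = 153  [panel.bottom = sidebar.bottom + 8]
4. sidebar.w = 62  [thumb.left = sidebar.right + 8]

sidebar = (x=39, y=23, w=62, h=153)
violated soft preferences: 18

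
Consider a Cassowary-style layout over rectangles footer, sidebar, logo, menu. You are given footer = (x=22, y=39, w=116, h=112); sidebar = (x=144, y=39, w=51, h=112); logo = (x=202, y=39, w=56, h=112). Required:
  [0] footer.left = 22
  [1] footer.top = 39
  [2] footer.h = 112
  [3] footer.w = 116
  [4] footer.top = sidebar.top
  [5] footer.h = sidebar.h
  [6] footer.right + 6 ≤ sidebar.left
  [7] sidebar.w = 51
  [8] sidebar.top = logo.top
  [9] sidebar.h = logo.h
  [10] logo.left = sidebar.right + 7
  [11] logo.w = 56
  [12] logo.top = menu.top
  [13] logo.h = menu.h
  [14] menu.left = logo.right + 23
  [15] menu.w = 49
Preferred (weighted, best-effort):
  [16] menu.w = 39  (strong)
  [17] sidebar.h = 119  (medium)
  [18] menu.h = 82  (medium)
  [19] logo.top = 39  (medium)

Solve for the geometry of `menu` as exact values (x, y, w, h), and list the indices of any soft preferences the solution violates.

1. menu.y = 39  [logo.top = menu.top]
2. menu.h = 112  [logo.h = menu.h]
3. menu.x = 281  [menu.left = logo.right + 23]
4. menu.w = 49  [menu.w = 49]

menu = (x=281, y=39, w=49, h=112)
violated soft preferences: 16, 17, 18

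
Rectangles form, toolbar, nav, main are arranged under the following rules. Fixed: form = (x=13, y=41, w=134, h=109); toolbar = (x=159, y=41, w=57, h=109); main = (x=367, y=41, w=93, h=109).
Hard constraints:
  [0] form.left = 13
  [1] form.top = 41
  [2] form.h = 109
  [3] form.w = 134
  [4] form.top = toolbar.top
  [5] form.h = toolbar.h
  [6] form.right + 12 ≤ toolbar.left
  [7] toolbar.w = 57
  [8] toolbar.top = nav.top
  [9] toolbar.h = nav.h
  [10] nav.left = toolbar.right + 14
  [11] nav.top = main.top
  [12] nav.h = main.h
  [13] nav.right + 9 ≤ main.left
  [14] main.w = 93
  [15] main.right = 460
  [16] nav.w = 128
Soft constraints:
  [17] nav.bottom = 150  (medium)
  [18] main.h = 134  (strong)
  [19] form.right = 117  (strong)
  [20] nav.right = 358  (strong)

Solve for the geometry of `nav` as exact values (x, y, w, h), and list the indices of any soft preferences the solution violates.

1. nav.y = 41  [toolbar.top = nav.top]
2. nav.h = 109  [toolbar.h = nav.h]
3. nav.x = 230  [nav.left = toolbar.right + 14]
4. nav.w = 128  [nav.w = 128]

nav = (x=230, y=41, w=128, h=109)
violated soft preferences: 18, 19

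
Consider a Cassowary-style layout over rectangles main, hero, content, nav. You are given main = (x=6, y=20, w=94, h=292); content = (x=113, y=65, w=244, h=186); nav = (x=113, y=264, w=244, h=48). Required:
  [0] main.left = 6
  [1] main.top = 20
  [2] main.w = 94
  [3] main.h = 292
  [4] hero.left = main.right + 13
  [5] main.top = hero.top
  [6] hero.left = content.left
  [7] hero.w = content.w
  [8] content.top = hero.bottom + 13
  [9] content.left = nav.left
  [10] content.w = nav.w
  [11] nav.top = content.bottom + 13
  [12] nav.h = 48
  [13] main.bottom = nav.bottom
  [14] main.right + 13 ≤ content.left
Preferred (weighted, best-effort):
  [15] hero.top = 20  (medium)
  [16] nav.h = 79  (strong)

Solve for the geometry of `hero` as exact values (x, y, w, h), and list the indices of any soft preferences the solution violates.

hero = (x=113, y=20, w=244, h=32)
violated soft preferences: 16

1. hero.x = 113  [hero.left = main.right + 13]
2. hero.y = 20  [main.top = hero.top]
3. hero.w = 244  [hero.w = content.w]
4. hero.h = 32  [content.top = hero.bottom + 13]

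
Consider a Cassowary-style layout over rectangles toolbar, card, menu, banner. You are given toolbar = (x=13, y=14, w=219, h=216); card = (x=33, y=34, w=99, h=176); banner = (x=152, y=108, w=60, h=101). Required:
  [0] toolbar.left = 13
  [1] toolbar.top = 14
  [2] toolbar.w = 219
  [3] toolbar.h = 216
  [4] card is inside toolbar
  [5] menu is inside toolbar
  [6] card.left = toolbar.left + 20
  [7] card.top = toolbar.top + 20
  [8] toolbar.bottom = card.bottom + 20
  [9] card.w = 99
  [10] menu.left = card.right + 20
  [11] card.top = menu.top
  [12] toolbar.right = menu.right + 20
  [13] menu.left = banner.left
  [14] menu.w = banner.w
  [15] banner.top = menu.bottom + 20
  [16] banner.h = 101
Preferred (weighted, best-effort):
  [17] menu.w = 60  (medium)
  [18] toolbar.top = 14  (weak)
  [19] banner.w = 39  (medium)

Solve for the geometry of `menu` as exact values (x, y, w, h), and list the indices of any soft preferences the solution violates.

menu = (x=152, y=34, w=60, h=54)
violated soft preferences: 19

1. menu.x = 152  [menu.left = card.right + 20]
2. menu.y = 34  [card.top = menu.top]
3. menu.w = 60  [toolbar.right = menu.right + 20]
4. menu.h = 54  [banner.top = menu.bottom + 20]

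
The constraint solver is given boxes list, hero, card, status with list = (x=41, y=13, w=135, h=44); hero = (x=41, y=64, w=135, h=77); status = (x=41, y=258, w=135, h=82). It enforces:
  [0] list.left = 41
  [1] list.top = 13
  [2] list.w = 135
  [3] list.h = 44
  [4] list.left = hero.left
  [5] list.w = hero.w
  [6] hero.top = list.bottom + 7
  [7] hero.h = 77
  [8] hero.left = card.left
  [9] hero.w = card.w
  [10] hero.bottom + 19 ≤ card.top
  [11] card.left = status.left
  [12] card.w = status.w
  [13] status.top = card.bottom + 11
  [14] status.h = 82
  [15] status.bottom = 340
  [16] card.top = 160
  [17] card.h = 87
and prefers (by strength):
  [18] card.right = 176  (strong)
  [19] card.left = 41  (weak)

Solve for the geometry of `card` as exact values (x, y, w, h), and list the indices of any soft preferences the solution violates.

card = (x=41, y=160, w=135, h=87)
violated soft preferences: none

1. card.x = 41  [hero.left = card.left]
2. card.w = 135  [hero.w = card.w]
3. card.y = 160  [card.top = 160]
4. card.h = 87  [card.h = 87]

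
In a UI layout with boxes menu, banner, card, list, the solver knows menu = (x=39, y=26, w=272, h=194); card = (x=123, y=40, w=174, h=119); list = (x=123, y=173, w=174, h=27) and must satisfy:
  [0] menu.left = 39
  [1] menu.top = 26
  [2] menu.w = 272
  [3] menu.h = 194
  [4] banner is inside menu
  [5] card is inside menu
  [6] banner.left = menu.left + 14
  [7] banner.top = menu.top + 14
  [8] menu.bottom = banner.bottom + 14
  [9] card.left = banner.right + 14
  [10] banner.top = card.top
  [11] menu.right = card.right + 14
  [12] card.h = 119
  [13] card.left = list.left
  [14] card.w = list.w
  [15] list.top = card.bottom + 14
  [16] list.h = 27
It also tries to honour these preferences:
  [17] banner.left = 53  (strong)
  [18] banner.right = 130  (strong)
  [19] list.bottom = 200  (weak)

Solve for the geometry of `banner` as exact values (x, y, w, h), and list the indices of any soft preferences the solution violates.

1. banner.x = 53  [banner.left = menu.left + 14]
2. banner.y = 40  [banner.top = menu.top + 14]
3. banner.h = 166  [menu.bottom = banner.bottom + 14]
4. banner.w = 56  [card.left = banner.right + 14]

banner = (x=53, y=40, w=56, h=166)
violated soft preferences: 18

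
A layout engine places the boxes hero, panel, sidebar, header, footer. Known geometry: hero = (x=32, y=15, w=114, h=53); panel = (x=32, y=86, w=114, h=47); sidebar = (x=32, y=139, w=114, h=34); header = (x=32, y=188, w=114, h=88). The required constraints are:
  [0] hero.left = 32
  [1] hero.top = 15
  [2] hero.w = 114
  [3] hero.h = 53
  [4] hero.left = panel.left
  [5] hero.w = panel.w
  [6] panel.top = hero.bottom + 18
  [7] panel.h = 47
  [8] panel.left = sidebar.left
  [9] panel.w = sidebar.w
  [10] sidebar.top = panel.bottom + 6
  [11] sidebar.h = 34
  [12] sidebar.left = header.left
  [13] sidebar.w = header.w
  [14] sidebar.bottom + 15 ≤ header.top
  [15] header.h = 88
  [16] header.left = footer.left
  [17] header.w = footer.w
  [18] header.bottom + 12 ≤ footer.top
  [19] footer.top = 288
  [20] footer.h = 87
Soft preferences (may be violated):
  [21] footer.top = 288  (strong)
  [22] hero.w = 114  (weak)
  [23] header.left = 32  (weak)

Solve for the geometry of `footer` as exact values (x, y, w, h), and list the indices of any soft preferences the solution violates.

1. footer.x = 32  [header.left = footer.left]
2. footer.w = 114  [header.w = footer.w]
3. footer.y = 288  [footer.top = 288]
4. footer.h = 87  [footer.h = 87]

footer = (x=32, y=288, w=114, h=87)
violated soft preferences: none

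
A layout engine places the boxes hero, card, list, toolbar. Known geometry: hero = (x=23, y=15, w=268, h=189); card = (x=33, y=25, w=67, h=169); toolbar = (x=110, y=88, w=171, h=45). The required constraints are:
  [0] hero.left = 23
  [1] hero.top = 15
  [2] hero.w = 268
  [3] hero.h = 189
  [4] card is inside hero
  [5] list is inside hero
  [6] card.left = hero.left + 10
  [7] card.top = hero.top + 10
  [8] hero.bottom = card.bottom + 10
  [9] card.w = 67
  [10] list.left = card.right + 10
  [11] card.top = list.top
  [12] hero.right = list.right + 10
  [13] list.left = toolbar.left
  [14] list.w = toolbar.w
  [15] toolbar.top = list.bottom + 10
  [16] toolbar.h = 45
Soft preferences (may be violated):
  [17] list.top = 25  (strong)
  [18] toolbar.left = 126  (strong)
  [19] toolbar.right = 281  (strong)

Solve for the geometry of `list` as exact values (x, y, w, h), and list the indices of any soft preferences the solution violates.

1. list.x = 110  [list.left = card.right + 10]
2. list.y = 25  [card.top = list.top]
3. list.w = 171  [hero.right = list.right + 10]
4. list.h = 53  [toolbar.top = list.bottom + 10]

list = (x=110, y=25, w=171, h=53)
violated soft preferences: 18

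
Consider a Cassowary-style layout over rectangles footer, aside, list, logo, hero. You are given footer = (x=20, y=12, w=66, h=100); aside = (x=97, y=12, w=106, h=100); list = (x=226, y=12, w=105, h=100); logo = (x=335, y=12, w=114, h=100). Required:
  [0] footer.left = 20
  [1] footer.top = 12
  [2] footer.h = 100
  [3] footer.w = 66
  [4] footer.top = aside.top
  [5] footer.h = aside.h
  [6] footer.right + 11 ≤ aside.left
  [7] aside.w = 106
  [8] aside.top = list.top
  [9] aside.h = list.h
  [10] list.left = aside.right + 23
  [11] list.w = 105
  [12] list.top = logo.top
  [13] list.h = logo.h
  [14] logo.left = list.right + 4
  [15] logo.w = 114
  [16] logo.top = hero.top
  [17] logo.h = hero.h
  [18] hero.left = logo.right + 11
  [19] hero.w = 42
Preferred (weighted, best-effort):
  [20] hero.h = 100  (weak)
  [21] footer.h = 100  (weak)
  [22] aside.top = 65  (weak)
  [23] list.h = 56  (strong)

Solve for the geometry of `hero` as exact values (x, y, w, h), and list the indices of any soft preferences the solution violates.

1. hero.y = 12  [logo.top = hero.top]
2. hero.h = 100  [logo.h = hero.h]
3. hero.x = 460  [hero.left = logo.right + 11]
4. hero.w = 42  [hero.w = 42]

hero = (x=460, y=12, w=42, h=100)
violated soft preferences: 22, 23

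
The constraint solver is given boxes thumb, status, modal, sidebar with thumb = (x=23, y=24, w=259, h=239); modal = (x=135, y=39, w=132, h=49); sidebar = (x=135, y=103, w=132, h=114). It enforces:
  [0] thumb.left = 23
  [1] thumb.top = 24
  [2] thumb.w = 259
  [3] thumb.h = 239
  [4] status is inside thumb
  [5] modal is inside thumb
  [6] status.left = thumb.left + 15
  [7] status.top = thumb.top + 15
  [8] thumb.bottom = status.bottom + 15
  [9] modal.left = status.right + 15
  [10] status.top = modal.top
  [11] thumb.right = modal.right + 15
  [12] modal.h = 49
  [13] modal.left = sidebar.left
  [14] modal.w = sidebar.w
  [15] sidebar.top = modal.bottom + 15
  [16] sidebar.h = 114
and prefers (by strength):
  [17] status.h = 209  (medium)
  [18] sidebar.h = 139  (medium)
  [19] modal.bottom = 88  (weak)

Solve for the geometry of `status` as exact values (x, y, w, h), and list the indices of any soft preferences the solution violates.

status = (x=38, y=39, w=82, h=209)
violated soft preferences: 18

1. status.x = 38  [status.left = thumb.left + 15]
2. status.y = 39  [status.top = thumb.top + 15]
3. status.h = 209  [thumb.bottom = status.bottom + 15]
4. status.w = 82  [modal.left = status.right + 15]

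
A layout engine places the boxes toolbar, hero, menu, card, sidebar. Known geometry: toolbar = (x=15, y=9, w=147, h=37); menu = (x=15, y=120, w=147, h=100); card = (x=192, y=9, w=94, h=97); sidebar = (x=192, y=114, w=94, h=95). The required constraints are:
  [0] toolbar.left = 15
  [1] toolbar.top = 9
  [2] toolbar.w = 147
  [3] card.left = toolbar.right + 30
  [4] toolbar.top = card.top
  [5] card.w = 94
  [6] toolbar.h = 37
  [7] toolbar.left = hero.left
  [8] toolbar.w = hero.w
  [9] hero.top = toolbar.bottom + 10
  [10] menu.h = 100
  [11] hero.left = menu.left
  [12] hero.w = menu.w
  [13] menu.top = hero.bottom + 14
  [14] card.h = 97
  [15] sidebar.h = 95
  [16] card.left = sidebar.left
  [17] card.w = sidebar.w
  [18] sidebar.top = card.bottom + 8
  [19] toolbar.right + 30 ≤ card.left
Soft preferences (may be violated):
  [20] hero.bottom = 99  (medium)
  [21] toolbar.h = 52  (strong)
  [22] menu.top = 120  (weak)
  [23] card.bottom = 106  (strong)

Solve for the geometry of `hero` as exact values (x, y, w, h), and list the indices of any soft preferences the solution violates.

1. hero.x = 15  [toolbar.left = hero.left]
2. hero.w = 147  [toolbar.w = hero.w]
3. hero.y = 56  [hero.top = toolbar.bottom + 10]
4. hero.h = 50  [menu.top = hero.bottom + 14]

hero = (x=15, y=56, w=147, h=50)
violated soft preferences: 20, 21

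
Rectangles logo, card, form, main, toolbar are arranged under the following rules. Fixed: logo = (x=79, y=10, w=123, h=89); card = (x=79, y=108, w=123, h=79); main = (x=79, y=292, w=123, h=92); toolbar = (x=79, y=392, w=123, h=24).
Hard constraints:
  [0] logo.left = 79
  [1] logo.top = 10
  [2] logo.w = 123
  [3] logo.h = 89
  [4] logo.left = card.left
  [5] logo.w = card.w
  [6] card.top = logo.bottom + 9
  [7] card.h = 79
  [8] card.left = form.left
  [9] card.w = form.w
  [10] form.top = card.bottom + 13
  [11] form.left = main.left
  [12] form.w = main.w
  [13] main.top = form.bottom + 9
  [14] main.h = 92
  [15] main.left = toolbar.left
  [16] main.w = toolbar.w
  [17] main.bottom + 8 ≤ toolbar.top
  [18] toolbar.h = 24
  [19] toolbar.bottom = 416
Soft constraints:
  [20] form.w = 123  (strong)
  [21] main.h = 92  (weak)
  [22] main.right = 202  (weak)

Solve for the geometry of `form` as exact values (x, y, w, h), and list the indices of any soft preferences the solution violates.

form = (x=79, y=200, w=123, h=83)
violated soft preferences: none

1. form.x = 79  [card.left = form.left]
2. form.w = 123  [card.w = form.w]
3. form.y = 200  [form.top = card.bottom + 13]
4. form.h = 83  [main.top = form.bottom + 9]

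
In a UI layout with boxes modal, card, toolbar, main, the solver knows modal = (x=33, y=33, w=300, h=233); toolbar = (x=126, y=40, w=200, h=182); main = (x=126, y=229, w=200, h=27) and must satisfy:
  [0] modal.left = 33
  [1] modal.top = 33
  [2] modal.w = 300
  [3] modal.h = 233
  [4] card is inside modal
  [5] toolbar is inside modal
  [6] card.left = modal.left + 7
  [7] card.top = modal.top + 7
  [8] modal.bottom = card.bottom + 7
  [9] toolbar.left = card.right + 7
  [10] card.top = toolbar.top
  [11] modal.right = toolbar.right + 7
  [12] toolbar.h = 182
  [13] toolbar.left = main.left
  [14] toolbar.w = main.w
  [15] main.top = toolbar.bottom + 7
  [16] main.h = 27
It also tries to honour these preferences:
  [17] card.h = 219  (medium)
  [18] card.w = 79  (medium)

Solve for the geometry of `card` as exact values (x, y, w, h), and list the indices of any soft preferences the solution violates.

1. card.x = 40  [card.left = modal.left + 7]
2. card.y = 40  [card.top = modal.top + 7]
3. card.h = 219  [modal.bottom = card.bottom + 7]
4. card.w = 79  [toolbar.left = card.right + 7]

card = (x=40, y=40, w=79, h=219)
violated soft preferences: none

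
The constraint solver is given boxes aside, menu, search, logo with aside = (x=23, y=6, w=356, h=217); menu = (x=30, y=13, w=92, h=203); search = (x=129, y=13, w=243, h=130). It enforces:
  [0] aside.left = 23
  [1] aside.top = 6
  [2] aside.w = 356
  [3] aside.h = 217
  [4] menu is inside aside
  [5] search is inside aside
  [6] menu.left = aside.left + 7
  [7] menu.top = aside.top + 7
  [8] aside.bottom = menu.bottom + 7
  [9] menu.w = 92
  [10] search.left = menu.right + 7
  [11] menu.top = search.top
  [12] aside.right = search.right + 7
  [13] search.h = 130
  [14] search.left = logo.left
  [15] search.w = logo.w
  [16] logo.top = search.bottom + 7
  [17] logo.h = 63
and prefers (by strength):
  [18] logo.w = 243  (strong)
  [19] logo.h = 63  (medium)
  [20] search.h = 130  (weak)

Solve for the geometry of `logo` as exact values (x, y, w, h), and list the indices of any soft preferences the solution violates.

1. logo.x = 129  [search.left = logo.left]
2. logo.w = 243  [search.w = logo.w]
3. logo.y = 150  [logo.top = search.bottom + 7]
4. logo.h = 63  [logo.h = 63]

logo = (x=129, y=150, w=243, h=63)
violated soft preferences: none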